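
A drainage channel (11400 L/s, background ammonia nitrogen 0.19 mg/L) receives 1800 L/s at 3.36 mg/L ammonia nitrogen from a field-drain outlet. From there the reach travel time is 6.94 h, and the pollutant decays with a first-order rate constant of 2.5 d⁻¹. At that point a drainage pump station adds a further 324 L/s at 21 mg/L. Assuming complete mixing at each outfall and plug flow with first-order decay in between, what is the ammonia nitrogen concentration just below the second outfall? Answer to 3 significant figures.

0.798 mg/L

Flow-weighted average: C = (11400·0.1900 + 1800·3.360) / 13200 = 8214/13200 = 0.6223 mg/L; combined flow 13200 L/s.
After decay, C = 0.6223 × e^(−kt) = 0.6223 × 0.4853 = 0.3020 mg/L.
At the second outfall, C = (13200·0.3020 + 324.0·21.00) / (13200 + 324.0) = 0.7979 mg/L.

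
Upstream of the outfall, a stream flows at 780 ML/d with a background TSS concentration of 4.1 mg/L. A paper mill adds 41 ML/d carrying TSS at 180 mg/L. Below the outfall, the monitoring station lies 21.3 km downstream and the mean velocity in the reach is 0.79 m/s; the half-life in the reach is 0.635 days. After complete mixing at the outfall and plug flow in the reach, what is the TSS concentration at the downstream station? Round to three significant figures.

9.16 mg/L

Flow-weighted average: C = (780.0·4.100 + 41.00·180.0) / 821.0 = 10580/821.0 = 12.88 mg/L.
Travel time t = 21.3·1000 / 0.79 = 26960 s = 7.489 h.
Half-life 0.635 d → k = ln 2 / 0.635 = 1.092 d⁻¹.
After decay, C = 12.88 × e^(−kt) = 12.88 × 0.7113 = 9.165 mg/L.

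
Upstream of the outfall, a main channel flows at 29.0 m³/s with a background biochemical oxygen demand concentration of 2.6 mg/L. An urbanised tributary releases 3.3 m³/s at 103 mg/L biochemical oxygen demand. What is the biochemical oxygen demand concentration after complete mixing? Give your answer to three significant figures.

Conservation of mass: C = (29.00·2.600 + 3.300·103.0) / 32.30 = 415.3/32.30 = 12.86 mg/L.

12.9 mg/L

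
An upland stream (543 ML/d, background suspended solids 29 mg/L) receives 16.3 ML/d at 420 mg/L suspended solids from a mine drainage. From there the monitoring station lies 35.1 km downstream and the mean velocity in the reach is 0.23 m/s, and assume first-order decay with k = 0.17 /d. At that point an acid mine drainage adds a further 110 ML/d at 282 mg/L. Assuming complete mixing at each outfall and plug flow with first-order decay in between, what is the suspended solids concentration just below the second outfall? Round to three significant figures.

Mass balance: C = (543.0·29.00 + 16.30·420.0) / 559.3 = 22590/559.3 = 40.40 mg/L; combined flow 559.3 ML/d.
Travel time t = 35.1·1000 / 0.23 = 152600 s = 42.39 h.
First-order decay: C = 40.40·exp(−k·t) = 40.40·0.7406 = 29.92 mg/L.
Second outfall: C = (559.3·29.92 + 110.0·282.0)/669.3 = 71.35 mg/L.

71.3 mg/L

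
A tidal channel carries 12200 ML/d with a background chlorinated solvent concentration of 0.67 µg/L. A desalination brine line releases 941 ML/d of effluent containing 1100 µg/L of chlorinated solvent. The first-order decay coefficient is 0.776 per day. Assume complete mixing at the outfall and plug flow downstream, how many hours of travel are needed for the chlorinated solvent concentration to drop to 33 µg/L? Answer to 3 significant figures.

After mixing, C = (12200·0.6700 + 941.0·1100) / 13140 = 1043000/13140 = 79.39 µg/L.
79.39·exp(−k·t) = 33 → t = ln(79.39/33)/k = 97740 s = 27.15 h.

27.2 h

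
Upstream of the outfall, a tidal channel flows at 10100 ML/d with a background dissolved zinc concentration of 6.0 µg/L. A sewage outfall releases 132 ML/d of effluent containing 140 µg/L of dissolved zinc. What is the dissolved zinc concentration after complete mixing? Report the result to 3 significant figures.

After mixing, C = (10100·6.000 + 132.0·140.0) / 10230 = 79080/10230 = 7.729 µg/L.

7.73 µg/L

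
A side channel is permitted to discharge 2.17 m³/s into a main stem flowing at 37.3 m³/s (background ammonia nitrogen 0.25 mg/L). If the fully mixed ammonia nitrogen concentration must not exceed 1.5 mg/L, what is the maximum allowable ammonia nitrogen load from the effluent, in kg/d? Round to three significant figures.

4310 kg/d

Mass balance at the limit: 37.30·0.2500 + 2.170·Cₑ = 39.47·1.5 → Cₑ = 22.99 mg/L.
Load = 2.170 m³/s × 22.99 g/m³ × 86 400 s/d = 4310 kg/d.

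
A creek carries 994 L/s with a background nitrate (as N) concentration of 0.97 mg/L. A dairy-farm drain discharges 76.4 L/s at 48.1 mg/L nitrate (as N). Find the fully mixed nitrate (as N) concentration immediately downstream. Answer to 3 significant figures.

Mass balance: C = (994.0·0.9700 + 76.40·48.10) / 1070 = 4639/1070 = 4.334 mg/L.

4.33 mg/L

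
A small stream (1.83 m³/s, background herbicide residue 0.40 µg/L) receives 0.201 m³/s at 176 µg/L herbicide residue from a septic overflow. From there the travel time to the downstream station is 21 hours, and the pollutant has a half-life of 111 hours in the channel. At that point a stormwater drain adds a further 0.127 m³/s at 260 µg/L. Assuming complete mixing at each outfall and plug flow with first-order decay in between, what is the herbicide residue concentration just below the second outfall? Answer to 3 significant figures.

Flow-weighted average: C = (1.830·0.4000 + 0.2010·176.0) / 2.031 = 36.11/2.031 = 17.78 µg/L; combined flow 2.031 m³/s.
Half-life 111 h → k = ln 2 / 111 = 0.006245 h⁻¹ = 0.1499 d⁻¹.
After decay, C = 17.78 × e^(−kt) = 17.78 × 0.8771 = 15.59 µg/L.
At the second outfall, C = (2.031·15.59 + 0.1270·260.0) / (2.031 + 0.1270) = 29.98 µg/L.

30.0 µg/L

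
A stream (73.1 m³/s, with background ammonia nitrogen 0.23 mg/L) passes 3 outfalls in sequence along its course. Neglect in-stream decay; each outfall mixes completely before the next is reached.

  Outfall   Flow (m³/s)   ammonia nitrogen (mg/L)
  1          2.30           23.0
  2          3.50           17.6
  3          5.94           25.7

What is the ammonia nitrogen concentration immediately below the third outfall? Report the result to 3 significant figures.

After outfall 1: Q = 73.10 + 2.300 = 75.40 m³/s; C = (73.10·0.2300 + 2.300·23.00)/75.40 = 0.9246 mg/L.
After outfall 2: Q = 75.40 + 3.500 = 78.90 m³/s; C = (75.40·0.9246 + 3.500·17.60)/78.90 = 1.664 mg/L.
After outfall 3: Q = 78.90 + 5.940 = 84.84 m³/s; C = (78.90·1.664 + 5.940·25.70)/84.84 = 3.347 mg/L.

3.35 mg/L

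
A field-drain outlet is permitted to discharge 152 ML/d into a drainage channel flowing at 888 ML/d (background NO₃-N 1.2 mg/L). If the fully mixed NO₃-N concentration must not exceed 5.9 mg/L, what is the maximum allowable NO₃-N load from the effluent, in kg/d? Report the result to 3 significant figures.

Mass balance at the limit: 888.0·1.200 + 152.0·Cₑ = 1040·5.9 → Cₑ = 33.36 mg/L.
152.0 ML/d = 1.759 m³/s. Load = 1.759 m³/s × 33.36 g/m³ × 86 400 s/d = 5070 kg/d.

5070 kg/d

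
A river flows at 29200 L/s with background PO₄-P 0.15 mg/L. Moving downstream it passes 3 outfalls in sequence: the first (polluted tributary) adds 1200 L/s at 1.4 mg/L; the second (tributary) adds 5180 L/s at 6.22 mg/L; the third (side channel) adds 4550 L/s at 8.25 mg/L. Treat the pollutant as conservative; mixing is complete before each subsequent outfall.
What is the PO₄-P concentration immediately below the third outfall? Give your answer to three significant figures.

Outfall 1: combined Q = 30400 L/s; C = (29200·0.1500 + 1200·1.400)/30400 = 0.1993 mg/L.
Outfall 2: combined Q = 35580 L/s; C = (30400·0.1993 + 5180·6.220)/35580 = 1.076 mg/L.
Outfall 3: combined Q = 40130 L/s; C = (35580·1.076 + 4550·8.250)/40130 = 1.889 mg/L.

1.89 mg/L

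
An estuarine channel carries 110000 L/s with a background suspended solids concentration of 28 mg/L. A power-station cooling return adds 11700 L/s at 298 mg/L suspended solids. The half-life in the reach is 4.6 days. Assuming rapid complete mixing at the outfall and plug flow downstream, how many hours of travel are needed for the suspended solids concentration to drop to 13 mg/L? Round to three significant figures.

227 h

After mixing, C = (110000·28.00 + 11700·298.0) / 121700 = 6567000/121700 = 53.96 mg/L.
Half-life 4.6 d → k = ln 2 / 4.6 = 0.1507 d⁻¹.
53.96·exp(−k·t) = 13 → t = ln(53.96/13)/k = 816100 s = 226.7 h.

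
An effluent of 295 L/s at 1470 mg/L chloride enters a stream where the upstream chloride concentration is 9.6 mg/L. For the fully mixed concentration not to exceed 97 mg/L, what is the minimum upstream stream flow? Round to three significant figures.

Set C_mix = 97: (Q·9.600 + 295.0·1470) / (Q + 295.0) = 97
→ Q = 295.0·(1470 − 97)/(97 − 9.600) = 4634 L/s.

4630 L/s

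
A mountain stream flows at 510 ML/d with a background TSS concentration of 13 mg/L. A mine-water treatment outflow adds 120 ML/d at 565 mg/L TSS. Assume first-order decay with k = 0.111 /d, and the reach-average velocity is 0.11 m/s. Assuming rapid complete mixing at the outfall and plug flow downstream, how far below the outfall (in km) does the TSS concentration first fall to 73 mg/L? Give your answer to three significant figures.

Mass balance: C = (510.0·13.00 + 120.0·565.0) / 630.0 = 74430/630.0 = 118.1 mg/L.
Set 118.1·exp(−k·t) = 73 → t = ln(118.1/73)/k = 374700 s = 104.1 h.
Distance = v·t = 0.11·374700 = 41220 m = 41.22 km.

41.2 km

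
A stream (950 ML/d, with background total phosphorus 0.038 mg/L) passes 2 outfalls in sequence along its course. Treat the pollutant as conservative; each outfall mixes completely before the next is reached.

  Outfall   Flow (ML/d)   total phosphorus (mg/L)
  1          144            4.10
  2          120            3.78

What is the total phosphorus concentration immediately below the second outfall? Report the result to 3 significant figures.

0.890 mg/L

Outfall 1: combined Q = 1094 ML/d; C = (950.0·0.03800 + 144.0·4.100)/1094 = 0.5727 mg/L.
Outfall 2: combined Q = 1214 ML/d; C = (1094·0.5727 + 120.0·3.780)/1214 = 0.8897 mg/L.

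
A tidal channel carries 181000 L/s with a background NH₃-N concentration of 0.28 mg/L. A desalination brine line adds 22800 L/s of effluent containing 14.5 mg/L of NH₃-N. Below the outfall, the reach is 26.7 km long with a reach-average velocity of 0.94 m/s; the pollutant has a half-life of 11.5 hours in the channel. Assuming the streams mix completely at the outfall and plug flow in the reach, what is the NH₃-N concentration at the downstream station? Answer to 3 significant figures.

After mixing, C = (181000·0.2800 + 22800·14.50) / 203800 = 381300/203800 = 1.871 mg/L.
Travel time t = 26.7·1000 / 0.94 = 28400 s = 7.890 h.
Half-life 11.5 h → k = ln 2 / 11.5 = 0.06027 h⁻¹ = 1.447 d⁻¹.
Applying C = C₀e^(−kt): 1.871 × 0.6215 = 1.163 mg/L.

1.16 mg/L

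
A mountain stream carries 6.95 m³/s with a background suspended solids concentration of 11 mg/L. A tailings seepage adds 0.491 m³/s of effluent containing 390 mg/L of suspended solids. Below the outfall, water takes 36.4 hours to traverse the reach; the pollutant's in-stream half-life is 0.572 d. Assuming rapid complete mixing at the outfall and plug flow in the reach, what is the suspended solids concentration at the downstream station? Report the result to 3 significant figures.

5.73 mg/L

Mixed concentration C = ΣQC/ΣQ = (6.950·11.00 + 0.4910·390.0) / 7.441 = 267.9/7.441 = 36.01 mg/L.
Half-life 0.572 d → k = ln 2 / 0.572 = 1.212 d⁻¹.
Applying C = C₀e^(−kt): 36.01 × 0.1592 = 5.731 mg/L.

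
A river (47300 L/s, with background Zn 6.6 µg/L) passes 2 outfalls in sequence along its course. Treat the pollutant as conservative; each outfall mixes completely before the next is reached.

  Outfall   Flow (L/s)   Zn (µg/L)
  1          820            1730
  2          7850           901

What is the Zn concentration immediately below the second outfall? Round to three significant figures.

Outfall 1: combined Q = 48120 L/s; C = (47300·6.600 + 820.0·1730)/48120 = 35.97 µg/L.
Outfall 2: combined Q = 55970 L/s; C = (48120·35.97 + 7850·901.0)/55970 = 157.3 µg/L.

157 µg/L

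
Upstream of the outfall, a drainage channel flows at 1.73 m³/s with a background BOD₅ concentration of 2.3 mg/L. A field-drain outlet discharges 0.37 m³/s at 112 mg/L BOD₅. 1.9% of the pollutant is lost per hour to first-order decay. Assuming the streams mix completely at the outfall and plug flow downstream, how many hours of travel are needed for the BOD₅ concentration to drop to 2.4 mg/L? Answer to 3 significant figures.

Mixed concentration C = ΣQC/ΣQ = (1.730·2.300 + 0.3700·112.0) / 2.100 = 45.42/2.100 = 21.63 mg/L.
1.9%/h lost → k = −ln(1 − 0.019) = 0.01918 h⁻¹.
21.63·exp(−k·t) = 2.4 → t = ln(21.63/2.4)/k = 412600 s = 114.6 h.

115 h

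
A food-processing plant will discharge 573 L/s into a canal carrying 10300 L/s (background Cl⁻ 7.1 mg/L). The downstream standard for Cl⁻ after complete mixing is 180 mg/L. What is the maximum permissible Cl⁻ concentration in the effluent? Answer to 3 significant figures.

At the limit, (Qr·Cr + Qe·Cₑ)/(Qr + Qe) = 180:
Cₑ = (10870·180 − 10300·7.100) / 573.0 = 3288 mg/L.

3290 mg/L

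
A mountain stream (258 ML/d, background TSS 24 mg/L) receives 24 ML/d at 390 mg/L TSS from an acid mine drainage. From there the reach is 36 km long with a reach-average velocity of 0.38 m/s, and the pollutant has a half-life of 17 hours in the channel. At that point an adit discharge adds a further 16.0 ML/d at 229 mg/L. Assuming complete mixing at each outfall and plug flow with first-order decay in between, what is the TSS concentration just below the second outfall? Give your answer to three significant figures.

30.1 mg/L

Mixed concentration C = ΣQC/ΣQ = (258.0·24.00 + 24.00·390.0) / 282.0 = 15550/282.0 = 55.15 mg/L; combined flow 282.0 ML/d.
Travel time t = 36·1000 / 0.38 = 94740 s = 26.32 h.
Half-life 17 h → k = ln 2 / 17 = 0.04077 h⁻¹ = 0.9786 d⁻¹.
First-order decay: C = 55.15·exp(−k·t) = 55.15·0.3420 = 18.86 mg/L.
At the second outfall, C = (282.0·18.86 + 16.00·229.0) / (282.0 + 16.00) = 30.14 mg/L.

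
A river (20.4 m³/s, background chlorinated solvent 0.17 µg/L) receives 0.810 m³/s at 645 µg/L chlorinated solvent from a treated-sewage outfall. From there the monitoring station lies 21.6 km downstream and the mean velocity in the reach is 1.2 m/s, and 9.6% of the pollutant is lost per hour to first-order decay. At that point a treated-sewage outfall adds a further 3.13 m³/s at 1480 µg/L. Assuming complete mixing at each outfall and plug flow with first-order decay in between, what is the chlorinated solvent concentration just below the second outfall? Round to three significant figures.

Mass balance: C = (20.40·0.1700 + 0.8100·645.0) / 21.21 = 525.9/21.21 = 24.80 µg/L; combined flow 21.21 m³/s.
Travel time t = 21.6·1000 / 1.2 = 18000 s = 5.000 h.
9.6%/h lost → k = −ln(1 − 0.096) = 0.1009 h⁻¹.
After decay, C = 24.80 × e^(−kt) = 24.80 × 0.6037 = 14.97 µg/L.
At the second outfall, C = (21.21·14.97 + 3.130·1480) / (21.21 + 3.130) = 203.4 µg/L.

203 µg/L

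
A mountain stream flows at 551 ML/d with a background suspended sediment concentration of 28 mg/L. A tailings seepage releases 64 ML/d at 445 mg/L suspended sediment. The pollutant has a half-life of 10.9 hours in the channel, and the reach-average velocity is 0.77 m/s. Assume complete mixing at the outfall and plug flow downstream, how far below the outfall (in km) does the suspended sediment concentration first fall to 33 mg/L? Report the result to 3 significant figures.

Flow-weighted average: C = (551.0·28.00 + 64.00·445.0) / 615.0 = 43910/615.0 = 71.40 mg/L.
Half-life 10.9 h → k = ln 2 / 10.9 = 0.06359 h⁻¹ = 1.526 d⁻¹.
Set 71.40·exp(−k·t) = 33 → t = ln(71.40/33)/k = 43690 s = 12.14 h.
Distance = v·t = 0.77·43690 = 33640 m = 33.64 km.

33.6 km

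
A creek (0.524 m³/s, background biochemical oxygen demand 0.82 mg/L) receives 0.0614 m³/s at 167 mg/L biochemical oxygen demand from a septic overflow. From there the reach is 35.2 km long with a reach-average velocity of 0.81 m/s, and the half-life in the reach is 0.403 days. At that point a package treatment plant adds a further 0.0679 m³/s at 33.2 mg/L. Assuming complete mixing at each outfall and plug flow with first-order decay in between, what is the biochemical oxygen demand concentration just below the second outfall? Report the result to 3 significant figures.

10.3 mg/L

Mass balance: C = (0.5240·0.8200 + 0.06140·167.0) / 0.5854 = 10.68/0.5854 = 18.25 mg/L; combined flow 0.5854 m³/s.
Travel time t = 35.2·1000 / 0.81 = 43460 s = 12.07 h.
Half-life 0.403 d → k = ln 2 / 0.403 = 1.720 d⁻¹.
Decay over the reach: 18.25·exp(−kt) = 18.25·0.4210 = 7.683 mg/L.
At the second outfall, C = (0.5854·7.683 + 0.06790·33.20) / (0.5854 + 0.06790) = 10.34 mg/L.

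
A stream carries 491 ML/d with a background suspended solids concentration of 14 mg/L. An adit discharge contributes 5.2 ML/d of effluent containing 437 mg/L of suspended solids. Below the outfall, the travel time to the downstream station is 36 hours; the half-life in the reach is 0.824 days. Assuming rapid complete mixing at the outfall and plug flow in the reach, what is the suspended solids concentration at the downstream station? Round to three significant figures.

Mixed concentration C = ΣQC/ΣQ = (491.0·14.00 + 5.200·437.0) / 496.2 = 9146/496.2 = 18.43 mg/L.
Half-life 0.824 d → k = ln 2 / 0.824 = 0.8412 d⁻¹.
Applying C = C₀e^(−kt): 18.43 × 0.2831 = 5.219 mg/L.

5.22 mg/L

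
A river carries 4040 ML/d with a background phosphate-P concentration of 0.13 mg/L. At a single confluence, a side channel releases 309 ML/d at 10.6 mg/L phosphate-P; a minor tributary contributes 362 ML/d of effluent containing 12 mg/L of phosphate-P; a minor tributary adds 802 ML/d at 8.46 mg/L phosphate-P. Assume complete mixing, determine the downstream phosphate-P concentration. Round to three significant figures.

Flow-weighted average: C = (4040·0.1300 + 309.0·10.60 + 362.0·12.00 + 802.0·8.460) / 5513 = 14930/5513 = 2.708 mg/L.

2.71 mg/L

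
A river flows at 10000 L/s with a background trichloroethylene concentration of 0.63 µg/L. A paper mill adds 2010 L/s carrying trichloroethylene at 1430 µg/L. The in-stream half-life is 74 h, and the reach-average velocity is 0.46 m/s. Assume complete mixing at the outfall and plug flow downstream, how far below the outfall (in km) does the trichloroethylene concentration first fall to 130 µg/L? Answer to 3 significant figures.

108 km

After mixing, C = (10000·0.6300 + 2010·1430) / 12010 = 2881000/12010 = 239.9 µg/L.
Half-life 74 h → k = ln 2 / 74 = 0.009367 h⁻¹ = 0.2248 d⁻¹.
Set 239.9·exp(−k·t) = 130 → t = ln(239.9/130)/k = 235400 s = 65.39 h.
Distance = v·t = 0.46·235400 = 108300 m = 108.3 km.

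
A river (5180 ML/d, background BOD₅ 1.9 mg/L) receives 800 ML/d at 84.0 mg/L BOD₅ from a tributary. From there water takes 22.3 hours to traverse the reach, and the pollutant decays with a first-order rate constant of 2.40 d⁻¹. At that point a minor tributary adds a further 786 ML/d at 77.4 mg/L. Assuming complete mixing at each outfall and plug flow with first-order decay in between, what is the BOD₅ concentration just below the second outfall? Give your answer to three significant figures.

Conservation of mass: C = (5180·1.900 + 800.0·84.00) / 5980 = 77040/5980 = 12.88 mg/L; combined flow 5980 ML/d.
First-order decay: C = 12.88·exp(−k·t) = 12.88·0.1075 = 1.385 mg/L.
At the second outfall, C = (5980·1.385 + 786.0·77.40) / (5980 + 786.0) = 10.22 mg/L.

10.2 mg/L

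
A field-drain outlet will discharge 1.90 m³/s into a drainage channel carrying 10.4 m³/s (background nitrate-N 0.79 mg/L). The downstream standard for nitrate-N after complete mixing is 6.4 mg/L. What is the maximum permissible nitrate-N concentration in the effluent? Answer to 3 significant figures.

37.1 mg/L

At the limit, (Qr·Cr + Qe·Cₑ)/(Qr + Qe) = 6.4:
Cₑ = (12.30·6.4 − 10.40·0.7900) / 1.900 = 37.11 mg/L.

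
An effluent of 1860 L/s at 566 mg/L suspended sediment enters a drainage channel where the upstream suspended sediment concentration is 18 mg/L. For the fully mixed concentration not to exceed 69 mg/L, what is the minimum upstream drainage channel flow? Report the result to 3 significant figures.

Set C_mix = 69: (Q·18.00 + 1860·566.0) / (Q + 1860) = 69
→ Q = 1860·(566.0 − 69)/(69 − 18.00) = 18130 L/s.

18100 L/s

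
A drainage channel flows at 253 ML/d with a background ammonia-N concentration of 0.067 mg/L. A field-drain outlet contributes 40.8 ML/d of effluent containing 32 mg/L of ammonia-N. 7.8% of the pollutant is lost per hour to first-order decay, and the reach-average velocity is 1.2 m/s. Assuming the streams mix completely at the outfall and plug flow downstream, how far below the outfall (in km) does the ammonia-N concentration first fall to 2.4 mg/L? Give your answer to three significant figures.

33.5 km

Mass balance: C = (253.0·0.06700 + 40.80·32.00) / 293.8 = 1323/293.8 = 4.502 mg/L.
7.8%/h lost → k = −ln(1 − 0.078) = 0.08121 h⁻¹.
Set 4.502·exp(−k·t) = 2.4 → t = ln(4.502/2.4)/k = 27880 s = 7.745 h.
Distance = v·t = 1.2·27880 = 33460 m = 33.46 km.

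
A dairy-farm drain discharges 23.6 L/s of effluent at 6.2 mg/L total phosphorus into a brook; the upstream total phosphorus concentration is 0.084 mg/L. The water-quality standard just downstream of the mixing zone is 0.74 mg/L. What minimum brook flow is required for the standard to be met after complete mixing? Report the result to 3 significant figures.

196 L/s

Set C_mix = 0.74: (Q·0.08400 + 23.60·6.200) / (Q + 23.60) = 0.74
→ Q = 23.60·(6.200 − 0.74)/(0.74 − 0.08400) = 196.4 L/s.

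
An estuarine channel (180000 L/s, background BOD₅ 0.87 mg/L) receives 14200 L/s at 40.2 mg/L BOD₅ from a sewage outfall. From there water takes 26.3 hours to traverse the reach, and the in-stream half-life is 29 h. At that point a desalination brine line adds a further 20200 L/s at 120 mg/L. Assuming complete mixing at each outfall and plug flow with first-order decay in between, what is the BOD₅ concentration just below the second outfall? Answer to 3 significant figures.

Mass balance: C = (180000·0.8700 + 14200·40.20) / 194200 = 727400/194200 = 3.746 mg/L; combined flow 194200 L/s.
Half-life 29 h → k = ln 2 / 29 = 0.02390 h⁻¹ = 0.5736 d⁻¹.
First-order decay: C = 3.746·exp(−k·t) = 3.746·0.5333 = 1.998 mg/L.
Second outfall: C = (194200·1.998 + 20200·120.0)/214400 = 13.12 mg/L.

13.1 mg/L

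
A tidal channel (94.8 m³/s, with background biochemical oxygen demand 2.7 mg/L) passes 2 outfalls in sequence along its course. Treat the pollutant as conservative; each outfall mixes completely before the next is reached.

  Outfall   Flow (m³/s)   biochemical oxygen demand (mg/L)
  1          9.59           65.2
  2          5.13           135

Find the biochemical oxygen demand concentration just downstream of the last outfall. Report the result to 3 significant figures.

After outfall 1: Q = 94.80 + 9.590 = 104.4 m³/s; C = (94.80·2.700 + 9.590·65.20)/104.4 = 8.442 mg/L.
After outfall 2: Q = 104.4 + 5.130 = 109.5 m³/s; C = (104.4·8.442 + 5.130·135.0)/109.5 = 14.37 mg/L.

14.4 mg/L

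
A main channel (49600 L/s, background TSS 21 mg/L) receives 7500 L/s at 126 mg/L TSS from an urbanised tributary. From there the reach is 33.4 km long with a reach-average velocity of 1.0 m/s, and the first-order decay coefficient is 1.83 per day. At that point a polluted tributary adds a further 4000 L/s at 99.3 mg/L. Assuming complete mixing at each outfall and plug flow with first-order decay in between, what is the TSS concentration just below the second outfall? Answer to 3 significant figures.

Mixed concentration C = ΣQC/ΣQ = (49600·21.00 + 7500·126.0) / 57100 = 1987000/57100 = 34.79 mg/L; combined flow 57100 L/s.
Travel time t = 33.4·1000 / 1.0 = 33400 s = 9.278 h.
Decay over the reach: 34.79·exp(−kt) = 34.79·0.4929 = 17.15 mg/L.
At the second outfall, C = (57100·17.15 + 4000·99.30) / (57100 + 4000) = 22.53 mg/L.

22.5 mg/L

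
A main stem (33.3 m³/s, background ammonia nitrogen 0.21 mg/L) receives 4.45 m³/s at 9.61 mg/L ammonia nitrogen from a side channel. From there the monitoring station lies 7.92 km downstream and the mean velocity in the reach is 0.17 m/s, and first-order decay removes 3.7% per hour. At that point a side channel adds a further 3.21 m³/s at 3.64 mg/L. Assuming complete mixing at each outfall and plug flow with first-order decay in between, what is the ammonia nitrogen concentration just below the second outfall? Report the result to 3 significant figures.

After mixing, C = (33.30·0.2100 + 4.450·9.610) / 37.75 = 49.76/37.75 = 1.318 mg/L; combined flow 37.75 m³/s.
Travel time t = 7.92·1000 / 0.17 = 46590 s = 12.94 h.
3.7%/h lost → k = −ln(1 − 0.037) = 0.03770 h⁻¹.
Applying C = C₀e^(−kt): 1.318 × 0.6139 = 0.8092 mg/L.
At the second outfall, C = (37.75·0.8092 + 3.210·3.640) / (37.75 + 3.210) = 1.031 mg/L.

1.03 mg/L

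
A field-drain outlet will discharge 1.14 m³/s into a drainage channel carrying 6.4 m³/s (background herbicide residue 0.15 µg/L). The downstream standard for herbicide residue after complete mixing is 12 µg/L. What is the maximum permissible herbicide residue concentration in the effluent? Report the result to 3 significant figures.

78.5 µg/L

At the limit, (Qr·Cr + Qe·Cₑ)/(Qr + Qe) = 12:
Cₑ = (7.540·12 − 6.400·0.1500) / 1.140 = 78.53 µg/L.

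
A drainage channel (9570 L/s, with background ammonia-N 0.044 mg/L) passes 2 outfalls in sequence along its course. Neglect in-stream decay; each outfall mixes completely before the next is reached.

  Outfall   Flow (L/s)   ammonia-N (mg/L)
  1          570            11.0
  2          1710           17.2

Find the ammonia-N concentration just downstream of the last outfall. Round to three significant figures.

Below outfall 1: Q → 10140 L/s, C = (9570·0.04400 + 570.0·11.00)/10140 = 0.6599 mg/L.
Below outfall 2: Q → 11850 L/s, C = (10140·0.6599 + 1710·17.20)/11850 = 3.047 mg/L.

3.05 mg/L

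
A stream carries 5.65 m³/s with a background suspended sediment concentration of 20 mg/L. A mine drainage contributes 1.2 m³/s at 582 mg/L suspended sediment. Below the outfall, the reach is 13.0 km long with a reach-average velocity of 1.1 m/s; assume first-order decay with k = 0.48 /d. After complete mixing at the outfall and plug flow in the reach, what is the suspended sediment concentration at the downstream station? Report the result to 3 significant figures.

Conservation of mass: C = (5.650·20.00 + 1.200·582.0) / 6.850 = 811.4/6.850 = 118.5 mg/L.
Travel time t = 13.0·1000 / 1.1 = 11820 s = 3.283 h.
After decay, C = 118.5 × e^(−kt) = 118.5 × 0.9365 = 110.9 mg/L.

111 mg/L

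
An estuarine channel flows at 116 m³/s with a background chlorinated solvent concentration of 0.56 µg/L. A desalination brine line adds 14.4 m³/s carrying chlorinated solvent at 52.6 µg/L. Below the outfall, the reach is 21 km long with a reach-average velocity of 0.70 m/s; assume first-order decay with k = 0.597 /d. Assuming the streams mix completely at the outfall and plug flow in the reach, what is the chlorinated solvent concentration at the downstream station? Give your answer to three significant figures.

5.13 µg/L

Flow-weighted average: C = (116.0·0.5600 + 14.40·52.60) / 130.4 = 822.4/130.4 = 6.307 µg/L.
Travel time t = 21·1000 / 0.70 = 30000 s = 8.333 h.
Applying C = C₀e^(−kt): 6.307 × 0.8128 = 5.126 µg/L.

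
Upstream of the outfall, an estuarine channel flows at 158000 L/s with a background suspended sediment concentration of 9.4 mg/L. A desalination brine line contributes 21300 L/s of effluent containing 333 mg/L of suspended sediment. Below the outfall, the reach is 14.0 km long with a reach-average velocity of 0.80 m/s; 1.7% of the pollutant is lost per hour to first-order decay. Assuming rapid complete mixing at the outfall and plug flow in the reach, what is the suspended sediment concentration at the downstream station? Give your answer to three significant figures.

Conservation of mass: C = (158000·9.400 + 21300·333.0) / 179300 = 8578000/179300 = 47.84 mg/L.
Travel time t = 14.0·1000 / 0.80 = 17500 s = 4.861 h.
1.7%/h lost → k = −ln(1 − 0.017) = 0.01715 h⁻¹.
After decay, C = 47.84 × e^(−kt) = 47.84 × 0.9200 = 44.02 mg/L.

44.0 mg/L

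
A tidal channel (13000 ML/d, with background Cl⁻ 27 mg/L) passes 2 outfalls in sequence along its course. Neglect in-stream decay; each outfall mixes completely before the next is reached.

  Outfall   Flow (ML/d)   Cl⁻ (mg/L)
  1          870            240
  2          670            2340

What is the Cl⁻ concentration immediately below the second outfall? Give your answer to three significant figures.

Below outfall 1: Q → 13870 ML/d, C = (13000·27.00 + 870.0·240.0)/13870 = 40.36 mg/L.
Below outfall 2: Q → 14540 ML/d, C = (13870·40.36 + 670.0·2340)/14540 = 146.3 mg/L.

146 mg/L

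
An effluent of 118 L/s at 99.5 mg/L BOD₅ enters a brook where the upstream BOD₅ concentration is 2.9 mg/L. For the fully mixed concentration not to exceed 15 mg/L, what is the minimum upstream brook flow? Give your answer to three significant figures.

824 L/s

Set C_mix = 15: (Q·2.900 + 118.0·99.50) / (Q + 118.0) = 15
→ Q = 118.0·(99.50 − 15)/(15 − 2.900) = 824.0 L/s.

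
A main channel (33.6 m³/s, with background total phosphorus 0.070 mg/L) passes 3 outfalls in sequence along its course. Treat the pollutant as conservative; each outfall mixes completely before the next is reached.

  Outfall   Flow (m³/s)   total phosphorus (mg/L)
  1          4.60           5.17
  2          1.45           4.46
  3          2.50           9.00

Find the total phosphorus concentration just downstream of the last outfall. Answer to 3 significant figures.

After outfall 1: Q = 33.60 + 4.600 = 38.20 m³/s; C = (33.60·0.07000 + 4.600·5.170)/38.20 = 0.6841 mg/L.
After outfall 2: Q = 38.20 + 1.450 = 39.65 m³/s; C = (38.20·0.6841 + 1.450·4.460)/39.65 = 0.8222 mg/L.
After outfall 3: Q = 39.65 + 2.500 = 42.15 m³/s; C = (39.65·0.8222 + 2.500·9.000)/42.15 = 1.307 mg/L.

1.31 mg/L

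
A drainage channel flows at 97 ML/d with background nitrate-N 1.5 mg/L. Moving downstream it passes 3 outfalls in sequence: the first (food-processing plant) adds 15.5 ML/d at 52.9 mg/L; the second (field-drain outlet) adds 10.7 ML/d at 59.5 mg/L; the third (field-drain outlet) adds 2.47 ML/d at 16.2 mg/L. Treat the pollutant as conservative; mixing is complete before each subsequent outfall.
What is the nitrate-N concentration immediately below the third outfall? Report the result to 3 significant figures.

After outfall 1: Q = 97.00 + 15.50 = 112.5 ML/d; C = (97.00·1.500 + 15.50·52.90)/112.5 = 8.582 mg/L.
After outfall 2: Q = 112.5 + 10.70 = 123.2 ML/d; C = (112.5·8.582 + 10.70·59.50)/123.2 = 13.00 mg/L.
After outfall 3: Q = 123.2 + 2.470 = 125.7 ML/d; C = (123.2·13.00 + 2.470·16.20)/125.7 = 13.07 mg/L.

13.1 mg/L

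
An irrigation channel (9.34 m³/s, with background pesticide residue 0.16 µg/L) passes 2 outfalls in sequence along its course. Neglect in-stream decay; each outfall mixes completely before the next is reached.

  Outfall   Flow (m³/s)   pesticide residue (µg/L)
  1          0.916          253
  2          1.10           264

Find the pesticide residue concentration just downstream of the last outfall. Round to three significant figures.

Below outfall 1: Q → 10.26 m³/s, C = (9.340·0.1600 + 0.9160·253.0)/10.26 = 22.74 µg/L.
Below outfall 2: Q → 11.36 m³/s, C = (10.26·22.74 + 1.100·264.0)/11.36 = 46.11 µg/L.

46.1 µg/L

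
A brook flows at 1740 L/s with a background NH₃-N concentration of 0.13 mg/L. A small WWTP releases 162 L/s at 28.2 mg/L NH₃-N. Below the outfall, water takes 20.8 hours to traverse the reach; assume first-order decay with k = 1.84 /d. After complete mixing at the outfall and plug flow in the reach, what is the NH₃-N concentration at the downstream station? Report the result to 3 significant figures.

0.512 mg/L

Mixed concentration C = ΣQC/ΣQ = (1740·0.1300 + 162.0·28.20) / 1902 = 4795/1902 = 2.521 mg/L.
Applying C = C₀e^(−kt): 2.521 × 0.2030 = 0.5117 mg/L.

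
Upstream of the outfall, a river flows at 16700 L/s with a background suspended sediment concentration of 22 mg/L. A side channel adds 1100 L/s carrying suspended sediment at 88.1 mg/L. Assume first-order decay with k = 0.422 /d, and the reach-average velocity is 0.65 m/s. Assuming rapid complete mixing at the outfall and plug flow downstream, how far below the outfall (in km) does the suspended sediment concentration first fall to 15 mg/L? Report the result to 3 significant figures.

73.6 km

Mixed concentration C = ΣQC/ΣQ = (16700·22.00 + 1100·88.10) / 17800 = 464300/17800 = 26.08 mg/L.
Set 26.08·exp(−k·t) = 15 → t = ln(26.08/15)/k = 113300 s = 31.47 h.
Distance = v·t = 0.65·113300 = 73630 m = 73.63 km.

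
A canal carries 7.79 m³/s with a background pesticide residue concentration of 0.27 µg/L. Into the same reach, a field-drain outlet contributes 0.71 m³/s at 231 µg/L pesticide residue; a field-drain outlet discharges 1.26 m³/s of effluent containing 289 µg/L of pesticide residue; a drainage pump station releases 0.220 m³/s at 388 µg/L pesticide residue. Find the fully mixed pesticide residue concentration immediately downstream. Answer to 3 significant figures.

Flow-weighted average: C = (7.790·0.2700 + 0.7100·231.0 + 1.260·289.0 + 0.2200·388.0) / 9.980 = 615.6/9.980 = 61.68 µg/L.

61.7 µg/L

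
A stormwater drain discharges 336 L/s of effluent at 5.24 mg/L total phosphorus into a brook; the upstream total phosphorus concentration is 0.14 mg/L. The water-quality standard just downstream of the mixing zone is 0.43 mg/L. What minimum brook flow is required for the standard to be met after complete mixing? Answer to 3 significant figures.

5570 L/s

Set C_mix = 0.43: (Q·0.1400 + 336.0·5.240) / (Q + 336.0) = 0.43
→ Q = 336.0·(5.240 − 0.43)/(0.43 − 0.1400) = 5573 L/s.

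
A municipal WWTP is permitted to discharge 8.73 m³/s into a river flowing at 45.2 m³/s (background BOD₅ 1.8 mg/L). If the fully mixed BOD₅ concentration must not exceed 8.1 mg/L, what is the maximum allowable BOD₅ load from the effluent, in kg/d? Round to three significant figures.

Mass balance at the limit: 45.20·1.800 + 8.730·Cₑ = 53.93·8.1 → Cₑ = 40.72 mg/L.
Load = 8.730 m³/s × 40.72 g/m³ × 86 400 s/d = 30710 kg/d.

30700 kg/d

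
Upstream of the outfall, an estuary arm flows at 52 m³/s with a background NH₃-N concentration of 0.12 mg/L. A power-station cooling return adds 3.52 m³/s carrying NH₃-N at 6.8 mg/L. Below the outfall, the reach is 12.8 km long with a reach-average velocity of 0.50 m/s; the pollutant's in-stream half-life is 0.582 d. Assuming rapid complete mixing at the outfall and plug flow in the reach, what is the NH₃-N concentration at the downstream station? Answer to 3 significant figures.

0.382 mg/L

Mass balance: C = (52.00·0.1200 + 3.520·6.800) / 55.52 = 30.18/55.52 = 0.5435 mg/L.
Travel time t = 12.8·1000 / 0.50 = 25600 s = 7.111 h.
Half-life 0.582 d → k = ln 2 / 0.582 = 1.191 d⁻¹.
Decay over the reach: 0.5435·exp(−kt) = 0.5435·0.7027 = 0.3819 mg/L.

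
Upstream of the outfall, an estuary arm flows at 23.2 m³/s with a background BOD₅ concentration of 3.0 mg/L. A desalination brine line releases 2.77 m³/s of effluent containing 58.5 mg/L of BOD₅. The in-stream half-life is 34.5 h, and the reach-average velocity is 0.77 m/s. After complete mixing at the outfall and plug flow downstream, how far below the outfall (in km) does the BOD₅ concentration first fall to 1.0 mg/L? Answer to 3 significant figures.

Flow-weighted average: C = (23.20·3.000 + 2.770·58.50) / 25.97 = 231.6/25.97 = 8.920 mg/L.
Half-life 34.5 h → k = ln 2 / 34.5 = 0.02009 h⁻¹ = 0.4822 d⁻¹.
Set 8.920·exp(−k·t) = 1.0 → t = ln(8.920/1.0)/k = 392100 s = 108.9 h.
Distance = v·t = 0.77·392100 = 301900 m = 301.9 km.

302 km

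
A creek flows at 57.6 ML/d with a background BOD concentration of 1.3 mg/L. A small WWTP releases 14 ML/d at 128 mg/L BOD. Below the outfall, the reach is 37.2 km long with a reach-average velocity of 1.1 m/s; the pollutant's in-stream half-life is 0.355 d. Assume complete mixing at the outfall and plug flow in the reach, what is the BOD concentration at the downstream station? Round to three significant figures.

12.1 mg/L

Mixed concentration C = ΣQC/ΣQ = (57.60·1.300 + 14.00·128.0) / 71.60 = 1867/71.60 = 26.07 mg/L.
Travel time t = 37.2·1000 / 1.1 = 33820 s = 9.394 h.
Half-life 0.355 d → k = ln 2 / 0.355 = 1.953 d⁻¹.
After decay, C = 26.07 × e^(−kt) = 26.07 × 0.4657 = 12.14 mg/L.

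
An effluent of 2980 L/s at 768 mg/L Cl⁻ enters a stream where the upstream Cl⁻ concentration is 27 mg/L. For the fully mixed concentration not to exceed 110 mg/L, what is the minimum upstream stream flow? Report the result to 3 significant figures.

Set C_mix = 110: (Q·27.00 + 2980·768.0) / (Q + 2980) = 110
→ Q = 2980·(768.0 − 110)/(110 − 27.00) = 23620 L/s.

23600 L/s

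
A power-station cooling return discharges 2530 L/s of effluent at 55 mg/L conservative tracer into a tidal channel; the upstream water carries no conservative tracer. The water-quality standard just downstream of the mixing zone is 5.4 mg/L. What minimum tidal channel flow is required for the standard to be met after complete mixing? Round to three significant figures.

Set C_mix = 5.4: (Q·0 + 2530·55.00) / (Q + 2530) = 5.4
→ Q = 2530·(55.00 − 5.4)/(5.4 − 0) = 23240 L/s.

23200 L/s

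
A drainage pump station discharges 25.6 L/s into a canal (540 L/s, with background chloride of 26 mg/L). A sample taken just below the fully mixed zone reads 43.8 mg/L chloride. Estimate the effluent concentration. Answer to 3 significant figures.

419 mg/L

Mass balance: 540.0·26.00 + 25.60·Cₑ = 565.6·43.80
→ Cₑ = (565.6·43.80 − 540.0·26.00) / 25.60 = 419.3 mg/L.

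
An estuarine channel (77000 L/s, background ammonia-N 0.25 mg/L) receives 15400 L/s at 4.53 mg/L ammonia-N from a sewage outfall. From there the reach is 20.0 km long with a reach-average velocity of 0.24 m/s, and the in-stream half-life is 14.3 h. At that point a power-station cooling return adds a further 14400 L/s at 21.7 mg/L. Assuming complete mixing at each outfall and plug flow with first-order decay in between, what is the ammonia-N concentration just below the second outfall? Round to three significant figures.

After mixing, C = (77000·0.2500 + 15400·4.530) / 92400 = 89010/92400 = 0.9633 mg/L; combined flow 92400 L/s.
Travel time t = 20.0·1000 / 0.24 = 83330 s = 23.15 h.
Half-life 14.3 h → k = ln 2 / 14.3 = 0.04847 h⁻¹ = 1.163 d⁻¹.
Applying C = C₀e^(−kt): 0.9633 × 0.3256 = 0.3137 mg/L.
At the second outfall, C = (92400·0.3137 + 14400·21.70) / (92400 + 14400) = 3.197 mg/L.

3.20 mg/L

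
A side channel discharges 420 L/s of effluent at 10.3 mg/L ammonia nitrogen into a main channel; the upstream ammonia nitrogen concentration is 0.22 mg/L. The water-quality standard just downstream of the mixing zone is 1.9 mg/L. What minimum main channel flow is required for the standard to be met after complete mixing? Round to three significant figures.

2100 L/s

Set C_mix = 1.9: (Q·0.2200 + 420.0·10.30) / (Q + 420.0) = 1.9
→ Q = 420.0·(10.30 − 1.9)/(1.9 − 0.2200) = 2100 L/s.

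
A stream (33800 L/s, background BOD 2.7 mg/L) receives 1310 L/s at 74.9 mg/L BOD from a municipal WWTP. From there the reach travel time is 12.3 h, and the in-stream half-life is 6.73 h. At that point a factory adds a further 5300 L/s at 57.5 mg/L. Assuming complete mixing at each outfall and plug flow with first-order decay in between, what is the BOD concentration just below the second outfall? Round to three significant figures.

Conservation of mass: C = (33800·2.700 + 1310·74.90) / 35110 = 189400/35110 = 5.394 mg/L; combined flow 35110 L/s.
Half-life 6.73 h → k = ln 2 / 6.73 = 0.1030 h⁻¹ = 2.472 d⁻¹.
Applying C = C₀e^(−kt): 5.394 × 0.2817 = 1.520 mg/L.
Second outfall: C = (35110·1.520 + 5300·57.50)/40410 = 8.862 mg/L.

8.86 mg/L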